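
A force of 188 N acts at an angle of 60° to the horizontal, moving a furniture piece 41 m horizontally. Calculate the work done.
W = F·d·cosθ = (188)(41)cos(60°) = 3854 J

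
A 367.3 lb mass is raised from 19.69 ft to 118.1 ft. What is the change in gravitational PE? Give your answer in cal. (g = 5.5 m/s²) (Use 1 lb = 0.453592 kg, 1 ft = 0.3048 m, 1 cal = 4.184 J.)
Convert to SI: m = 166.604 kg, Δh = 29.9954 m
ΔPE = mgΔh = (166.604)(5.5)(29.9954) = 27485.5 J = 6569 cal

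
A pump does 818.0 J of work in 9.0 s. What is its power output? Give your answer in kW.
P = W/t = 818.0/9.0 = 90.8889 W = 0.09089 kW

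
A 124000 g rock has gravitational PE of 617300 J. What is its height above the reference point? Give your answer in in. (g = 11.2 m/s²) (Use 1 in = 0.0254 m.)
Convert to SI: m = 124.0 kg, PE = 617300 J
h = PE/(mg) = 617300/(124.0·11.2) = 444.484 m = 17500 in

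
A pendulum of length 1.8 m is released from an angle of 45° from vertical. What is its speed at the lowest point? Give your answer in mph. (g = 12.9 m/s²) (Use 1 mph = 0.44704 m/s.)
h = L(1 − cosθ) = 1.8(1 − cos45°) = 0.527208 m
v = √(2gh) = √(2·12.9·0.527208) = 3.68808 m/s = 8.25 mph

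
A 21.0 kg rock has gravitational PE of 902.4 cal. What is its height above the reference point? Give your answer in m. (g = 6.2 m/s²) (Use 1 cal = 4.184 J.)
Convert to SI: m = 21.0 kg, PE = 3775.64 J
h = PE/(mg) = 3775.64/(21.0·6.2) = 29.0 m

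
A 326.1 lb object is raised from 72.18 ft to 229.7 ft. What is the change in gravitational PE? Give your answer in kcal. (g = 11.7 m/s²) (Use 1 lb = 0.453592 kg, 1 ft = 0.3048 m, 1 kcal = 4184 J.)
Convert to SI: m = 147.916 kg, Δh = 48.0121 m
ΔPE = mgΔh = (147.916)(11.7)(48.0121) = 83090.8 J = 19.86 kcal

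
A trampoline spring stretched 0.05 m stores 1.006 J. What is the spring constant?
k = 2·PE/x² = 2·1.006/(0.05)² = 804.8 N/m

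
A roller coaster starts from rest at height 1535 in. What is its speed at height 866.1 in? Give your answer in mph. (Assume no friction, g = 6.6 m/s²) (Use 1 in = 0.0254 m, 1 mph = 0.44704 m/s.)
Convert to SI: h₁−h₂ = 16.9901 m
mgh₁ = mgh₂ + ½mv² ⇒ v = √(2g(h₁−h₂)) = √(2·6.6·16.9901) = 14.9756 m/s = 33.5 mph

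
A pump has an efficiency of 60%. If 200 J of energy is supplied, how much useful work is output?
W_out = η·W_in = 0.6·200 = 120.0 J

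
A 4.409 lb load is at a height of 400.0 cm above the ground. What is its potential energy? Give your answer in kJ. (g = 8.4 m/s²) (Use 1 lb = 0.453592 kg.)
Convert to SI: m = 1.99989 kg, h = 4.0 m
PE = mgh = (1.99989)(8.4)(4.0) = 67.1962 J = 0.0672 kJ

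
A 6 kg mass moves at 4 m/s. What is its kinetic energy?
KE = ½mv² = ½(6)(4)² = 48.0 J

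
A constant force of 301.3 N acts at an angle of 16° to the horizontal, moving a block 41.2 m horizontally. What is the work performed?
W = F·d·cosθ = (301.3)(41.2)cos(16°) = 11930 J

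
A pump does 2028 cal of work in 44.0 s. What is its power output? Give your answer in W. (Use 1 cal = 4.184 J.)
Convert to SI: W = 8485.15 J, t = 44.0 s
P = W/t = 8485.15/44.0 = 192.8 W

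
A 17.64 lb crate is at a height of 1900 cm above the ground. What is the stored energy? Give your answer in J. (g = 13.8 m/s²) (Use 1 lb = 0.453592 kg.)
Convert to SI: m = 8.00136 kg, h = 19.0 m
PE = mgh = (8.00136)(13.8)(19.0) = 2098 J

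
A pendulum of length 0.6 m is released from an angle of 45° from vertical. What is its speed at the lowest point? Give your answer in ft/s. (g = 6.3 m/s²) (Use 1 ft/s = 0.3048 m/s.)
h = L(1 − cosθ) = 0.6(1 − cos45°) = 0.175736 m
v = √(2gh) = √(2·6.3·0.175736) = 1.48804 m/s = 4.882 ft/s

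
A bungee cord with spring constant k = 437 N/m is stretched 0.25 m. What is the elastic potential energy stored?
PE = ½kx² = ½(437)(0.25)² = 13.66 J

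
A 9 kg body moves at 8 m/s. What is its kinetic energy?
KE = ½mv² = ½(9)(8)² = 288.0 J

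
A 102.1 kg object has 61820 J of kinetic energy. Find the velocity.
v = √(2·KE/m) = √(2·61820/102.1) = 34.8 m/s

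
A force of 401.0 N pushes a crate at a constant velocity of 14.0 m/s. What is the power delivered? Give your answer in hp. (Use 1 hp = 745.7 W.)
P = Fv = (401.0)(14.0) = 5614.0 W = 7.528 hp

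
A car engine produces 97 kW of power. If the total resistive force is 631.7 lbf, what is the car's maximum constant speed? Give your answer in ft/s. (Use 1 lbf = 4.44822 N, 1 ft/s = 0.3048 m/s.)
Convert to SI: F = 2809.94 N
P = Fv ⇒ v = P/F = 97000 W/2809.94 N = 34.5203 m/s = 113.3 ft/s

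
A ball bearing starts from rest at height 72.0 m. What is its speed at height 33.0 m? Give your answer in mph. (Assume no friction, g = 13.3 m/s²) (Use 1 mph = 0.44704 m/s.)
mgh₁ = mgh₂ + ½mv² ⇒ v = √(2g(h₁−h₂)) = √(2·13.3·39.0) = 32.2087 m/s = 72.05 mph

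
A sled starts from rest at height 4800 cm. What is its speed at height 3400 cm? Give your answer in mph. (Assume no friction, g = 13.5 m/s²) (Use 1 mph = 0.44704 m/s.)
Convert to SI: h₁−h₂ = 14.0 m
mgh₁ = mgh₂ + ½mv² ⇒ v = √(2g(h₁−h₂)) = √(2·13.5·14.0) = 19.4422 m/s = 43.49 mph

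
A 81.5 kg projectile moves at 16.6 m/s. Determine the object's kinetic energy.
KE = ½mv² = ½(81.5)(16.6)² = 11230 J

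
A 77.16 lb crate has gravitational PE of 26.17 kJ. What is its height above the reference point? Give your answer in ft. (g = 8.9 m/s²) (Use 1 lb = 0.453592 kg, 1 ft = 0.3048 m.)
Convert to SI: m = 34.9992 kg, PE = 26170.0 J
h = PE/(mg) = 26170.0/(34.9992·8.9) = 84.0149 m = 275.6 ft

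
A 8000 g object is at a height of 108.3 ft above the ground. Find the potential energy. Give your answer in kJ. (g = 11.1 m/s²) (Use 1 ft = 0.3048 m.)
Convert to SI: m = 8.0 kg, h = 33.0098 m
PE = mgh = (8.0)(11.1)(33.0098) = 2931.27 J = 2.931 kJ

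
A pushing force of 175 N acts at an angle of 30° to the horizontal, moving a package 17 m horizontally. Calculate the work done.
W = F·d·cosθ = (175)(17)cos(30°) = 2576 J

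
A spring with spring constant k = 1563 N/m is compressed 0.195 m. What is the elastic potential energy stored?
PE = ½kx² = ½(1563)(0.195)² = 29.72 J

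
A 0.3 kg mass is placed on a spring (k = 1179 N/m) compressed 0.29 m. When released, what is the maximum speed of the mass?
½kx² = ½mv² ⇒ v = x√(k/m) = (0.29)√(1179/0.3) = 18.18 m/s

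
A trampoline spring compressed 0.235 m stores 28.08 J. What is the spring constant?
k = 2·PE/x² = 2·28.08/(0.235)² = 1017 N/m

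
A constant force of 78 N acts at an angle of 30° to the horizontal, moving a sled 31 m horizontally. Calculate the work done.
W = F·d·cosθ = (78)(31)cos(30°) = 2094 J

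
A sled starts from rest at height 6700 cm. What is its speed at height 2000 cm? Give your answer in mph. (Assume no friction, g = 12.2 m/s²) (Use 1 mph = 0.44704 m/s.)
Convert to SI: h₁−h₂ = 47.0 m
mgh₁ = mgh₂ + ½mv² ⇒ v = √(2g(h₁−h₂)) = √(2·12.2·47.0) = 33.8644 m/s = 75.75 mph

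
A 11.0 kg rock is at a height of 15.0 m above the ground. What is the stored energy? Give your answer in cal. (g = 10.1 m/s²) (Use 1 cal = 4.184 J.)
PE = mgh = (11.0)(10.1)(15.0) = 1666.5 J = 398.3 cal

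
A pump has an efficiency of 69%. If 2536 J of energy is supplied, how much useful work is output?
W_out = η·W_in = 0.69·2536 = 1749.84 J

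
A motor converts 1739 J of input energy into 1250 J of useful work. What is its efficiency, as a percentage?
η = W_out/W_in = 1250/1739 = 71.88%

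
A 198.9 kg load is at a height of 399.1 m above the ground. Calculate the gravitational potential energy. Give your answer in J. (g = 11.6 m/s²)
PE = mgh = (198.9)(11.6)(399.1) = 920800 J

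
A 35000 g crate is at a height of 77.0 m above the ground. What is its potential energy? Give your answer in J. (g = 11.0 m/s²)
Convert to SI: m = 35.0 kg, h = 77.0 m
PE = mgh = (35.0)(11.0)(77.0) = 29650 J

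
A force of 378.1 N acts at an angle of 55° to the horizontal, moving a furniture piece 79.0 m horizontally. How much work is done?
W = F·d·cosθ = (378.1)(79.0)cos(55°) = 17130 J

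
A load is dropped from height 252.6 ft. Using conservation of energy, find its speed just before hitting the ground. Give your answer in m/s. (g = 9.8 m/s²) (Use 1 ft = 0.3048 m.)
Convert to SI: h = 76.9925 m
mgh = ½mv² ⇒ v = √(2gh) = √(2·9.8·76.9925) = 38.85 m/s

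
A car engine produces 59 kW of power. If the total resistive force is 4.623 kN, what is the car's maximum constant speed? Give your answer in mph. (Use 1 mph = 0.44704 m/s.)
Convert to SI: F = 4623.0 N
P = Fv ⇒ v = P/F = 59000 W/4623.0 N = 12.7623 m/s = 28.55 mph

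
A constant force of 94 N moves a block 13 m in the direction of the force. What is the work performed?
W = F·d = (94)(13) = 1222 J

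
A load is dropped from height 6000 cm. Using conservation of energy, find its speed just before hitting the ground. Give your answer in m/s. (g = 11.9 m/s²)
Convert to SI: h = 60.0 m
mgh = ½mv² ⇒ v = √(2gh) = √(2·11.9·60.0) = 37.79 m/s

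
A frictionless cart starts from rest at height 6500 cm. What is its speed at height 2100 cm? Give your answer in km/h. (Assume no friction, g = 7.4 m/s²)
Convert to SI: h₁−h₂ = 44.0 m
mgh₁ = mgh₂ + ½mv² ⇒ v = √(2g(h₁−h₂)) = √(2·7.4·44.0) = 25.5186 m/s = 91.87 km/h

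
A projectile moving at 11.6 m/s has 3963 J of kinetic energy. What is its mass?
m = 2·KE/v² = 2·3963/(11.6)² = 58.9 kg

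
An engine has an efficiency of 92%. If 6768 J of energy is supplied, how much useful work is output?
W_out = η·W_in = 0.92·6768 = 6226.56 J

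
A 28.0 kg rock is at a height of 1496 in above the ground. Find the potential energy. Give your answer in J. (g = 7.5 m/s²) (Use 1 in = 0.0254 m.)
Convert to SI: m = 28.0 kg, h = 37.9984 m
PE = mgh = (28.0)(7.5)(37.9984) = 7980 J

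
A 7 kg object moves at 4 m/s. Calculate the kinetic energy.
KE = ½mv² = ½(7)(4)² = 56.0 J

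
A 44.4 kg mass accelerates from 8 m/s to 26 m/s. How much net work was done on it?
W = ΔKE = ½m(v₂² − v₁²) = ½(44.4)(26² − 8²) = 13586.4 J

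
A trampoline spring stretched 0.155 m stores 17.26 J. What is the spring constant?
k = 2·PE/x² = 2·17.26/(0.155)² = 1437 N/m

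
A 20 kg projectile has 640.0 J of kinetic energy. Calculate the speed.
v = √(2·KE/m) = √(2·640.0/20) = 8.0 m/s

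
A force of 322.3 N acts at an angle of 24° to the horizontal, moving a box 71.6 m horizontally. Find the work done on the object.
W = F·d·cosθ = (322.3)(71.6)cos(24°) = 21080 J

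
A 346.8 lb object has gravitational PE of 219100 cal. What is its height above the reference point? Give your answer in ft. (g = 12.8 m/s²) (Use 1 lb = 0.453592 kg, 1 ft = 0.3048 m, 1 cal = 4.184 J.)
Convert to SI: m = 157.306 kg, PE = 916714 J
h = PE/(mg) = 916714/(157.306·12.8) = 455.281 m = 1494 ft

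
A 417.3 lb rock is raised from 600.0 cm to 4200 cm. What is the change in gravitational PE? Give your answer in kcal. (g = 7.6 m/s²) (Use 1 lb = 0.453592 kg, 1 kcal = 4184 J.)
Convert to SI: m = 189.284 kg, Δh = 36.0 m
ΔPE = mgΔh = (189.284)(7.6)(36.0) = 51788.1 J = 12.38 kcal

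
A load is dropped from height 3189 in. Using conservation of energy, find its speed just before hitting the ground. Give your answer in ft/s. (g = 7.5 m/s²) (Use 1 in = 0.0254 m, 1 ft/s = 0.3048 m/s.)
Convert to SI: h = 81.0006 m
mgh = ½mv² ⇒ v = √(2gh) = √(2·7.5·81.0006) = 34.857 m/s = 114.4 ft/s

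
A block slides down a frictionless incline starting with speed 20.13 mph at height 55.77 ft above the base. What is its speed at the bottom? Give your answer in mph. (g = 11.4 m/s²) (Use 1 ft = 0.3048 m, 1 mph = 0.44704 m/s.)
Convert to SI: v₀ = 8.99892 m/s, h = 16.9987 m
½mv₀² + mgh = ½mv² ⇒ v = √(v₀² + 2gh) = √(8.99892² + 2·11.4·16.9987) = 21.646 m/s = 48.42 mph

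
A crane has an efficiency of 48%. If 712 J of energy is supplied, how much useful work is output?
W_out = η·W_in = 0.48·712 = 341.76 J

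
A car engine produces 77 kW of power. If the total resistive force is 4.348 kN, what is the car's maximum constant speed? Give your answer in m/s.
Convert to SI: F = 4348.0 N
P = Fv ⇒ v = P/F = 77000 W/4348.0 N = 17.71 m/s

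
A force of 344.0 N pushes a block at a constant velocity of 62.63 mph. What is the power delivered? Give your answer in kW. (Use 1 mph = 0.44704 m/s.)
Convert to SI: F = 344.0 N, v = 27.9981 m/s
P = Fv = (344.0)(27.9981) = 9631.35 W = 9.631 kW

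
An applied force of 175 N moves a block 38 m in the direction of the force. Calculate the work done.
W = F·d = (175)(38) = 6650 J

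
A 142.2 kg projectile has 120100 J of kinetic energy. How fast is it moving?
v = √(2·KE/m) = √(2·120100/142.2) = 41.1 m/s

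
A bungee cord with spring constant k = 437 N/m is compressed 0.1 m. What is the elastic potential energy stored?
PE = ½kx² = ½(437)(0.1)² = 2.185 J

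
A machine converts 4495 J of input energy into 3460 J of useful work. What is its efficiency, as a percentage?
η = W_out/W_in = 3460/4495 = 76.97%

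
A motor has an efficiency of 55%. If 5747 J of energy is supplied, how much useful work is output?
W_out = η·W_in = 0.55·5747 = 3160.85 J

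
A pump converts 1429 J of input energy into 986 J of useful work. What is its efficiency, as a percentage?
η = W_out/W_in = 986/1429 = 69.0%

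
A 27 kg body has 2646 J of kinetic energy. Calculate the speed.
v = √(2·KE/m) = √(2·2646/27) = 14.0 m/s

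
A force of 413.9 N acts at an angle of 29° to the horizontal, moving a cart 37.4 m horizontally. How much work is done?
W = F·d·cosθ = (413.9)(37.4)cos(29°) = 13540 J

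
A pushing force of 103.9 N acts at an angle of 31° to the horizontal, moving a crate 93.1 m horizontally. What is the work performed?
W = F·d·cosθ = (103.9)(93.1)cos(31°) = 8291 J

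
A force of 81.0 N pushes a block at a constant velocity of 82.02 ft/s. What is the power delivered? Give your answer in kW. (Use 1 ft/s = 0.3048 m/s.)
Convert to SI: F = 81.0 N, v = 24.9997 m/s
P = Fv = (81.0)(24.9997) = 2024.98 W = 2.025 kW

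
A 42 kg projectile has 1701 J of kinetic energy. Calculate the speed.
v = √(2·KE/m) = √(2·1701/42) = 9.0 m/s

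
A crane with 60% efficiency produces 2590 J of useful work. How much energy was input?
W_in = W_out/η = 2590/0.6 = 4317 J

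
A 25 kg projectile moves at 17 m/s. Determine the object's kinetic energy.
KE = ½mv² = ½(25)(17)² = 3612.5 J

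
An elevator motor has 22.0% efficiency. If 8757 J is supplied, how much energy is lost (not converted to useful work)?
W_lost = W_in(1 − η) = 8757·(1 − 0.22) = 6830 J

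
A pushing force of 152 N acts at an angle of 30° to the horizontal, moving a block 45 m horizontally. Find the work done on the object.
W = F·d·cosθ = (152)(45)cos(30°) = 5924 J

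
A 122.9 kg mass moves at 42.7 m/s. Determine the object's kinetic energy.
KE = ½mv² = ½(122.9)(42.7)² = 112000 J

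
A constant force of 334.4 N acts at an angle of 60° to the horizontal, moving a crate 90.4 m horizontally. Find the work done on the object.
W = F·d·cosθ = (334.4)(90.4)cos(60°) = 15110 J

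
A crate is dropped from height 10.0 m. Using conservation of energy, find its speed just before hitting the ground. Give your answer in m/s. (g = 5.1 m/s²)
mgh = ½mv² ⇒ v = √(2gh) = √(2·5.1·10.0) = 10.1 m/s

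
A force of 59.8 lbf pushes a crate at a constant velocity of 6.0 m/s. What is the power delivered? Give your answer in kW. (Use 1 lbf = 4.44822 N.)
Convert to SI: F = 266.004 N, v = 6.0 m/s
P = Fv = (266.004)(6.0) = 1596.02 W = 1.596 kW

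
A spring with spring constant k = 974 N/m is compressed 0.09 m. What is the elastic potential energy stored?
PE = ½kx² = ½(974)(0.09)² = 3.945 J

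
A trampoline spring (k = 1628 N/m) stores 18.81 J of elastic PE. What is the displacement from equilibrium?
x = √(2·PE/k) = √(2·18.81/1628) = 0.152 m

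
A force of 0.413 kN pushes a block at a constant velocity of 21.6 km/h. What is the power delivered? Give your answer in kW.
Convert to SI: F = 413.0 N, v = 6.0 m/s
P = Fv = (413.0)(6.0) = 2478.0 W = 2.478 kW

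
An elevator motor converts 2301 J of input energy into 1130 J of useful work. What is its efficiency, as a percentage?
η = W_out/W_in = 1130/2301 = 49.11%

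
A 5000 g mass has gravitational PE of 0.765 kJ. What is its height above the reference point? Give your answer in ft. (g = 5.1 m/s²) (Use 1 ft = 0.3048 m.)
Convert to SI: m = 5.0 kg, PE = 765.0 J
h = PE/(mg) = 765.0/(5.0·5.1) = 30.0 m = 98.43 ft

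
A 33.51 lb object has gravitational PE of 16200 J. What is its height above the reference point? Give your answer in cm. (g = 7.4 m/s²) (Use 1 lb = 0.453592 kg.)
Convert to SI: m = 15.1999 kg, PE = 16200.0 J
h = PE/(mg) = 16200.0/(15.1999·7.4) = 144.027 m = 14400 cm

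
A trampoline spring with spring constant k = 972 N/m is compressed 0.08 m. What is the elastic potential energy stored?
PE = ½kx² = ½(972)(0.08)² = 3.11 J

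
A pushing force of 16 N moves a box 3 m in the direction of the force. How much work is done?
W = F·d = (16)(3) = 48.0 J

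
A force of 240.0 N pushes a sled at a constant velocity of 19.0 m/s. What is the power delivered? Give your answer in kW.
P = Fv = (240.0)(19.0) = 4560.0 W = 4.56 kW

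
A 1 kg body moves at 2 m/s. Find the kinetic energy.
KE = ½mv² = ½(1)(2)² = 2.0 J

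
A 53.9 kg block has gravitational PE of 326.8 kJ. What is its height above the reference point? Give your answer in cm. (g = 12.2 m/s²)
Convert to SI: m = 53.9 kg, PE = 326800 J
h = PE/(mg) = 326800/(53.9·12.2) = 496.974 m = 49700 cm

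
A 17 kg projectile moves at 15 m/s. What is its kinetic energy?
KE = ½mv² = ½(17)(15)² = 1912.5 J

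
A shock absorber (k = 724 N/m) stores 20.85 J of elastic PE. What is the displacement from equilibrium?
x = √(2·PE/k) = √(2·20.85/724) = 0.24 m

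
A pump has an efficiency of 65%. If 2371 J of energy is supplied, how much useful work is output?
W_out = η·W_in = 0.65·2371 = 1541.15 J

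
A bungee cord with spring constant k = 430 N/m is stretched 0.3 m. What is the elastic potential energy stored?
PE = ½kx² = ½(430)(0.3)² = 19.35 J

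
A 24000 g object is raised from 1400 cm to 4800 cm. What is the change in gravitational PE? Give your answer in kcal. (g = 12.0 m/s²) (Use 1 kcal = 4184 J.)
Convert to SI: m = 24.0 kg, Δh = 34.0 m
ΔPE = mgΔh = (24.0)(12.0)(34.0) = 9792.0 J = 2.34 kcal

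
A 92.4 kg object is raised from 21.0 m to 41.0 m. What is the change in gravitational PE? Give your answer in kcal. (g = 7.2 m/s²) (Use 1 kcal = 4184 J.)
ΔPE = mgΔh = (92.4)(7.2)(20.0) = 13305.6 J = 3.18 kcal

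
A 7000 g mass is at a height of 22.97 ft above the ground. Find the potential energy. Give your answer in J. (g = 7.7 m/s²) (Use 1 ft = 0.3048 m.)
Convert to SI: m = 7.0 kg, h = 7.00126 m
PE = mgh = (7.0)(7.7)(7.00126) = 377.4 J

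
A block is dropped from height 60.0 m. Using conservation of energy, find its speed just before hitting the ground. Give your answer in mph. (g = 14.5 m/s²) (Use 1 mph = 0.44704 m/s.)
mgh = ½mv² ⇒ v = √(2gh) = √(2·14.5·60.0) = 41.7133 m/s = 93.31 mph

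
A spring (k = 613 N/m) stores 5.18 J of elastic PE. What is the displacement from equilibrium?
x = √(2·PE/k) = √(2·5.18/613) = 0.13 m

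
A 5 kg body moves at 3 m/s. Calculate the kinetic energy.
KE = ½mv² = ½(5)(3)² = 22.5 J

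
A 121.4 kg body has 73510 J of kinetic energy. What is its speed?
v = √(2·KE/m) = √(2·73510/121.4) = 34.8 m/s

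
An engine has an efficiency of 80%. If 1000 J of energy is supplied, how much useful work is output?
W_out = η·W_in = 0.8·1000 = 800.0 J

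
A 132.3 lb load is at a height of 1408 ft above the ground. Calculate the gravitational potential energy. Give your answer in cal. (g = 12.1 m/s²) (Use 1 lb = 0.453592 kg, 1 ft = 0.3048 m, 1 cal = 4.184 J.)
Convert to SI: m = 60.0102 kg, h = 429.158 m
PE = mgh = (60.0102)(12.1)(429.158) = 311622 J = 74480 cal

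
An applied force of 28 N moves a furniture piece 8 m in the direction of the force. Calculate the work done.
W = F·d = (28)(8) = 224.0 J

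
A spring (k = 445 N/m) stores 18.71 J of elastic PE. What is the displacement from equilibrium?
x = √(2·PE/k) = √(2·18.71/445) = 0.29 m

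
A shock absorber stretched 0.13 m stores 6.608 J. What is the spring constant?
k = 2·PE/x² = 2·6.608/(0.13)² = 782.0 N/m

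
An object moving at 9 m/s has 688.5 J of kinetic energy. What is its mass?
m = 2·KE/v² = 2·688.5/(9)² = 17.0 kg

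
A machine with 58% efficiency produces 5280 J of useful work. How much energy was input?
W_in = W_out/η = 5280/0.58 = 9103 J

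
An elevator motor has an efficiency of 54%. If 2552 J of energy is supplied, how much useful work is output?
W_out = η·W_in = 0.54·2552 = 1378.08 J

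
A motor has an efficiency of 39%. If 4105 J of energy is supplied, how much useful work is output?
W_out = η·W_in = 0.39·4105 = 1600.95 J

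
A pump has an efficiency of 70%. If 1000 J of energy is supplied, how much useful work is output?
W_out = η·W_in = 0.7·1000 = 700.0 J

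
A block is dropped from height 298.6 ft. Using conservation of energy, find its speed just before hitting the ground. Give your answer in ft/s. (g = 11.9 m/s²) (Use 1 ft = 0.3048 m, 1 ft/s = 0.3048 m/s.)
Convert to SI: h = 91.0133 m
mgh = ½mv² ⇒ v = √(2gh) = √(2·11.9·91.0133) = 46.5416 m/s = 152.7 ft/s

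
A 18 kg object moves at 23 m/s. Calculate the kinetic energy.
KE = ½mv² = ½(18)(23)² = 4761.0 J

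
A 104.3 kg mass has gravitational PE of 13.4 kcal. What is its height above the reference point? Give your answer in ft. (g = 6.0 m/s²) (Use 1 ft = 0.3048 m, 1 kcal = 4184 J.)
Convert to SI: m = 104.3 kg, PE = 56065.6 J
h = PE/(mg) = 56065.6/(104.3·6.0) = 89.5903 m = 293.9 ft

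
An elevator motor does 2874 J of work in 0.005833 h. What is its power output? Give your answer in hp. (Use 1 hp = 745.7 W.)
Convert to SI: W = 2874.0 J, t = 20.9988 s
P = W/t = 2874.0/20.9988 = 136.865 W = 0.1835 hp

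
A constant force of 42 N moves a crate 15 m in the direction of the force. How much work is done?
W = F·d = (42)(15) = 630.0 J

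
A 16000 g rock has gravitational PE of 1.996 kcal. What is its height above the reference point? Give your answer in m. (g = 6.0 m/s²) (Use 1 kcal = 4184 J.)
Convert to SI: m = 16.0 kg, PE = 8351.26 J
h = PE/(mg) = 8351.26/(16.0·6.0) = 86.99 m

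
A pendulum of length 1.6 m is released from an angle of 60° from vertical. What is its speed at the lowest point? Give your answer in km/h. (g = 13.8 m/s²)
h = L(1 − cosθ) = 1.6(1 − cos60°) = 0.8 m
v = √(2gh) = √(2·13.8·0.8) = 4.69894 m/s = 16.92 km/h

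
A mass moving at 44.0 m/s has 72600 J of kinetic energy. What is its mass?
m = 2·KE/v² = 2·72600/(44.0)² = 75.0 kg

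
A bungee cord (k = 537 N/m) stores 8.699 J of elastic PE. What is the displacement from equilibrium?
x = √(2·PE/k) = √(2·8.699/537) = 0.18 m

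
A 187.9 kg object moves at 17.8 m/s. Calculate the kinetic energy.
KE = ½mv² = ½(187.9)(17.8)² = 29770 J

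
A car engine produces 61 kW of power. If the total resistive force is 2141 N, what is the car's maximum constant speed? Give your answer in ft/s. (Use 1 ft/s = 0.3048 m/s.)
P = Fv ⇒ v = P/F = 61000 W/2141.0 N = 28.4914 m/s = 93.48 ft/s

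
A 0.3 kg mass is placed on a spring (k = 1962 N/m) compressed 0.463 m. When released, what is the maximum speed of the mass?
½kx² = ½mv² ⇒ v = x√(k/m) = (0.463)√(1962/0.3) = 37.44 m/s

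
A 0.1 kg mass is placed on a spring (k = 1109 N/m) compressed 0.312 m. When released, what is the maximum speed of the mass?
½kx² = ½mv² ⇒ v = x√(k/m) = (0.312)√(1109/0.1) = 32.86 m/s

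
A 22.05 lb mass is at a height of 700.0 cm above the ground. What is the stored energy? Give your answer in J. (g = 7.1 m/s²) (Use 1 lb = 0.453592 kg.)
Convert to SI: m = 10.0017 kg, h = 7.0 m
PE = mgh = (10.0017)(7.1)(7.0) = 497.1 J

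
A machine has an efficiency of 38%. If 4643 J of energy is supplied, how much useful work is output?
W_out = η·W_in = 0.38·4643 = 1764.34 J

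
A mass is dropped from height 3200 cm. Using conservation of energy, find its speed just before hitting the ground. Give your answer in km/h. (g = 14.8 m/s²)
Convert to SI: h = 32.0 m
mgh = ½mv² ⇒ v = √(2gh) = √(2·14.8·32.0) = 30.7766 m/s = 110.8 km/h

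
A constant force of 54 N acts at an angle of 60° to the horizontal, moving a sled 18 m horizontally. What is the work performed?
W = F·d·cosθ = (54)(18)cos(60°) = 486.0 J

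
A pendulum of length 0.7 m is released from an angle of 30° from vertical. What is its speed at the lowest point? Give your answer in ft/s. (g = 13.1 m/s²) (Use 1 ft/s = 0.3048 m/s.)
h = L(1 − cosθ) = 0.7(1 − cos30°) = 0.0937822 m
v = √(2gh) = √(2·13.1·0.0937822) = 1.56751 m/s = 5.143 ft/s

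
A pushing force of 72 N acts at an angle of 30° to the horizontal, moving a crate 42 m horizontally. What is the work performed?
W = F·d·cosθ = (72)(42)cos(30°) = 2619 J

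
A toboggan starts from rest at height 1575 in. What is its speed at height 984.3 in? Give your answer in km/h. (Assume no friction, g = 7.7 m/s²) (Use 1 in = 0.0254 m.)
Convert to SI: h₁−h₂ = 15.0038 m
mgh₁ = mgh₂ + ½mv² ⇒ v = √(2g(h₁−h₂)) = √(2·7.7·15.0038) = 15.2006 m/s = 54.72 km/h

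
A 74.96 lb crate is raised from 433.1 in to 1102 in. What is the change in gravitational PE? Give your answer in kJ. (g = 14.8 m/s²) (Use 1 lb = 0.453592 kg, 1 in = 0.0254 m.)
Convert to SI: m = 34.0013 kg, Δh = 16.9901 m
ΔPE = mgΔh = (34.0013)(14.8)(16.9901) = 8549.71 J = 8.55 kJ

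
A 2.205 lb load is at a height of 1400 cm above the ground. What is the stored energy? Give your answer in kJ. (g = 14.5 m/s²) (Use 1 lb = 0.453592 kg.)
Convert to SI: m = 1.00017 kg, h = 14.0 m
PE = mgh = (1.00017)(14.5)(14.0) = 203.035 J = 0.203 kJ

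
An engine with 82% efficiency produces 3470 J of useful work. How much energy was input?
W_in = W_out/η = 3470/0.82 = 4232 J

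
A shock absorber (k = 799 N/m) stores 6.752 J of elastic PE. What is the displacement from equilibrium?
x = √(2·PE/k) = √(2·6.752/799) = 0.13 m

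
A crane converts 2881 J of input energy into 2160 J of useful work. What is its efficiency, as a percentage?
η = W_out/W_in = 2160/2881 = 74.97%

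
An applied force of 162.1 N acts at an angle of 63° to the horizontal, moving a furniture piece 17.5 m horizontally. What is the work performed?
W = F·d·cosθ = (162.1)(17.5)cos(63°) = 1288 J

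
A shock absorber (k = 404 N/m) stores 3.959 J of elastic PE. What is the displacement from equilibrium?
x = √(2·PE/k) = √(2·3.959/404) = 0.14 m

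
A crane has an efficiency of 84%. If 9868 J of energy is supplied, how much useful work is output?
W_out = η·W_in = 0.84·9868 = 8289.12 J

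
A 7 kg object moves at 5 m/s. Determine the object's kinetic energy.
KE = ½mv² = ½(7)(5)² = 87.5 J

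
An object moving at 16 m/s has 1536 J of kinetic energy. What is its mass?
m = 2·KE/v² = 2·1536/(16)² = 12.0 kg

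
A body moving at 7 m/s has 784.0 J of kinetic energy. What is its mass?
m = 2·KE/v² = 2·784.0/(7)² = 32.0 kg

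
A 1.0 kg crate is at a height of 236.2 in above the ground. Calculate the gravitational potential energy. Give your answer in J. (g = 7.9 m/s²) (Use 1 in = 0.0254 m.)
Convert to SI: m = 1.0 kg, h = 5.99948 m
PE = mgh = (1.0)(7.9)(5.99948) = 47.4 J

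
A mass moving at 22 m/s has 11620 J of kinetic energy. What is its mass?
m = 2·KE/v² = 2·11620/(22)² = 48.02 kg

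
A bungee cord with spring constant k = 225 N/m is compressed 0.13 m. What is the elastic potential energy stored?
PE = ½kx² = ½(225)(0.13)² = 1.901 J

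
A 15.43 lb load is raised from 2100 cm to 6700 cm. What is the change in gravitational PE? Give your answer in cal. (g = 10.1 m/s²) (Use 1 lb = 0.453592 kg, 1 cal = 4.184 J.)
Convert to SI: m = 6.99892 kg, Δh = 46.0 m
ΔPE = mgΔh = (6.99892)(10.1)(46.0) = 3251.7 J = 777.2 cal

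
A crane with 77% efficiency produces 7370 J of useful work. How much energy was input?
W_in = W_out/η = 7370/0.77 = 9571 J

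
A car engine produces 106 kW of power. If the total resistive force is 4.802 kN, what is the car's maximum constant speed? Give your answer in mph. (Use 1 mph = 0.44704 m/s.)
Convert to SI: F = 4802.0 N
P = Fv ⇒ v = P/F = 106000 W/4802.0 N = 22.0741 m/s = 49.38 mph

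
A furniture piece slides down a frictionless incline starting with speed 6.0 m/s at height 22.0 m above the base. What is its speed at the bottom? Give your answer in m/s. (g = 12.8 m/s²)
½mv₀² + mgh = ½mv² ⇒ v = √(v₀² + 2gh) = √(6.0² + 2·12.8·22.0) = 24.48 m/s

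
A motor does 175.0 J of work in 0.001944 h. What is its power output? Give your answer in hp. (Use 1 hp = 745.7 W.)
Convert to SI: W = 175.0 J, t = 6.9984 s
P = W/t = 175.0/6.9984 = 25.0057 W = 0.03353 hp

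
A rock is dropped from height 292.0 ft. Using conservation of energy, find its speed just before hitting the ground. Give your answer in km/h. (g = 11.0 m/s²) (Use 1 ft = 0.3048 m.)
Convert to SI: h = 89.0016 m
mgh = ½mv² ⇒ v = √(2gh) = √(2·11.0·89.0016) = 44.2497 m/s = 159.3 km/h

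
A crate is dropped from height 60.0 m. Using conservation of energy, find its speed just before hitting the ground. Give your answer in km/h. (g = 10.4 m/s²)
mgh = ½mv² ⇒ v = √(2gh) = √(2·10.4·60.0) = 35.327 m/s = 127.2 km/h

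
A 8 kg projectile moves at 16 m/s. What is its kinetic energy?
KE = ½mv² = ½(8)(16)² = 1024.0 J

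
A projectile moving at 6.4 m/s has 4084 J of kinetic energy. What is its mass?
m = 2·KE/v² = 2·4084/(6.4)² = 199.4 kg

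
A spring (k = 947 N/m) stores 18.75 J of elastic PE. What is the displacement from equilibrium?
x = √(2·PE/k) = √(2·18.75/947) = 0.199 m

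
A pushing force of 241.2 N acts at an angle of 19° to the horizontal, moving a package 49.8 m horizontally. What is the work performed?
W = F·d·cosθ = (241.2)(49.8)cos(19°) = 11360 J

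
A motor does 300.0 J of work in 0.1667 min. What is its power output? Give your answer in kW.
Convert to SI: W = 300.0 J, t = 10.002 s
P = W/t = 300.0/10.002 = 29.994 W = 0.02999 kW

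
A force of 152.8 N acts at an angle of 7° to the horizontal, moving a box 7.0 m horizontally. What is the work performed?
W = F·d·cosθ = (152.8)(7.0)cos(7°) = 1062 J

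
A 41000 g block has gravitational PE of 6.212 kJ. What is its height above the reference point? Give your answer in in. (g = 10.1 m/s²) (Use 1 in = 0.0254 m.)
Convert to SI: m = 41.0 kg, PE = 6212.0 J
h = PE/(mg) = 6212.0/(41.0·10.1) = 15.0012 m = 590.6 in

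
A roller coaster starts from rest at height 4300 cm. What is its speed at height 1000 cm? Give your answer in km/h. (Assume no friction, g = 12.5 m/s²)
Convert to SI: h₁−h₂ = 33.0 m
mgh₁ = mgh₂ + ½mv² ⇒ v = √(2g(h₁−h₂)) = √(2·12.5·33.0) = 28.7228 m/s = 103.4 km/h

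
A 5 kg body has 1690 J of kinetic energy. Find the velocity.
v = √(2·KE/m) = √(2·1690/5) = 26.0 m/s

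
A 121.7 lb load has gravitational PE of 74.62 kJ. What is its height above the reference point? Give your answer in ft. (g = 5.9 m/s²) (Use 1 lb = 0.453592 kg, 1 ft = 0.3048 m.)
Convert to SI: m = 55.2021 kg, PE = 74620.0 J
h = PE/(mg) = 74620.0/(55.2021·5.9) = 229.112 m = 751.7 ft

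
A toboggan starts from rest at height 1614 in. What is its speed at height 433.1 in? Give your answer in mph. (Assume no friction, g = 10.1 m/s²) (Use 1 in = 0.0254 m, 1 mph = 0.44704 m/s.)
Convert to SI: h₁−h₂ = 29.9949 m
mgh₁ = mgh₂ + ½mv² ⇒ v = √(2g(h₁−h₂)) = √(2·10.1·29.9949) = 24.615 m/s = 55.06 mph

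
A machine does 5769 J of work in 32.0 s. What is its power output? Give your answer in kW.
P = W/t = 5769.0/32.0 = 180.281 W = 0.1803 kW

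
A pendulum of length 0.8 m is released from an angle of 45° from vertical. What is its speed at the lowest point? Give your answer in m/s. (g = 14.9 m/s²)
h = L(1 − cosθ) = 0.8(1 − cos45°) = 0.234315 m
v = √(2gh) = √(2·14.9·0.234315) = 2.642 m/s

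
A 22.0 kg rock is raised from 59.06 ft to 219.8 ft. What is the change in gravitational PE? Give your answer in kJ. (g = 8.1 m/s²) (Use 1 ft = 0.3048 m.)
Convert to SI: m = 22.0 kg, Δh = 48.9936 m
ΔPE = mgΔh = (22.0)(8.1)(48.9936) = 8730.65 J = 8.731 kJ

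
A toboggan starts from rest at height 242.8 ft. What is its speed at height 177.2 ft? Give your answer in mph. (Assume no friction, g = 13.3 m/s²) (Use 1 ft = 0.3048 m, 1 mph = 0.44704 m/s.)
Convert to SI: h₁−h₂ = 19.9949 m
mgh₁ = mgh₂ + ½mv² ⇒ v = √(2g(h₁−h₂)) = √(2·13.3·19.9949) = 23.0622 m/s = 51.59 mph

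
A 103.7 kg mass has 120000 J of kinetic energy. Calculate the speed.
v = √(2·KE/m) = √(2·120000/103.7) = 48.11 m/s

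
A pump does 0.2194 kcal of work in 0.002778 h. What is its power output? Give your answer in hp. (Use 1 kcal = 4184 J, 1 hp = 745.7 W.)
Convert to SI: W = 917.97 J, t = 10.0008 s
P = W/t = 917.97/10.0008 = 91.7896 W = 0.1231 hp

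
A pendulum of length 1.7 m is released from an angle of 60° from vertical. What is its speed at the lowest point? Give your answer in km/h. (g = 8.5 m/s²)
h = L(1 − cosθ) = 1.7(1 − cos60°) = 0.85 m
v = √(2gh) = √(2·8.5·0.85) = 3.80132 m/s = 13.68 km/h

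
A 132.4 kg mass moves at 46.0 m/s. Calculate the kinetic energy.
KE = ½mv² = ½(132.4)(46.0)² = 140100 J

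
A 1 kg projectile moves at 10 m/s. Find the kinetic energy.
KE = ½mv² = ½(1)(10)² = 50.0 J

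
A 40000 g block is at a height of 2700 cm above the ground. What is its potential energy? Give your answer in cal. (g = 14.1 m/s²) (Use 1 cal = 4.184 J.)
Convert to SI: m = 40.0 kg, h = 27.0 m
PE = mgh = (40.0)(14.1)(27.0) = 15228.0 J = 3640 cal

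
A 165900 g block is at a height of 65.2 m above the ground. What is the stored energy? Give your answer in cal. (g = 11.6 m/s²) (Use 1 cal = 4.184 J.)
Convert to SI: m = 165.9 kg, h = 65.2 m
PE = mgh = (165.9)(11.6)(65.2) = 125473 J = 29990 cal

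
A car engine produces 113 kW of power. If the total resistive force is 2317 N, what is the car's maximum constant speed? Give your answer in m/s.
P = Fv ⇒ v = P/F = 113000 W/2317.0 N = 48.77 m/s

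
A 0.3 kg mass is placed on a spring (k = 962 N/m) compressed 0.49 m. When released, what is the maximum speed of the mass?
½kx² = ½mv² ⇒ v = x√(k/m) = (0.49)√(962/0.3) = 27.75 m/s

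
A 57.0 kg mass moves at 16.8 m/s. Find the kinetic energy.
KE = ½mv² = ½(57.0)(16.8)² = 8044 J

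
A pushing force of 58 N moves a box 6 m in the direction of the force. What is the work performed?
W = F·d = (58)(6) = 348.0 J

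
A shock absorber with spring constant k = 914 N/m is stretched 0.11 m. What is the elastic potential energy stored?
PE = ½kx² = ½(914)(0.11)² = 5.53 J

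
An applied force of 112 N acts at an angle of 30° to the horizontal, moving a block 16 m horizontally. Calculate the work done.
W = F·d·cosθ = (112)(16)cos(30°) = 1552 J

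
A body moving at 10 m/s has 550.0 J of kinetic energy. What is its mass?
m = 2·KE/v² = 2·550.0/(10)² = 11.0 kg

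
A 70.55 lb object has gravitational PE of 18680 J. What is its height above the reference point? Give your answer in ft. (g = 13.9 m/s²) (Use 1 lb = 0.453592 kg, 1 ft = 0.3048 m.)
Convert to SI: m = 32.0009 kg, PE = 18680.0 J
h = PE/(mg) = 18680.0/(32.0009·13.9) = 41.9952 m = 137.8 ft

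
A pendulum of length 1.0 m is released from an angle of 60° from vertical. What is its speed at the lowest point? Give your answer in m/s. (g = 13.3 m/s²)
h = L(1 − cosθ) = 1.0(1 − cos60°) = 0.5 m
v = √(2gh) = √(2·13.3·0.5) = 3.647 m/s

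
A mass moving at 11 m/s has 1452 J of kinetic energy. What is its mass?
m = 2·KE/v² = 2·1452/(11)² = 24.0 kg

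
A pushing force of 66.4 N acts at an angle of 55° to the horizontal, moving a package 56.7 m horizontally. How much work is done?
W = F·d·cosθ = (66.4)(56.7)cos(55°) = 2159 J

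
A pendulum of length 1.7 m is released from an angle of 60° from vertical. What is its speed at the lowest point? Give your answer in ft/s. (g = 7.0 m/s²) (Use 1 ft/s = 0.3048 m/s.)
h = L(1 − cosθ) = 1.7(1 − cos60°) = 0.85 m
v = √(2gh) = √(2·7.0·0.85) = 3.44964 m/s = 11.32 ft/s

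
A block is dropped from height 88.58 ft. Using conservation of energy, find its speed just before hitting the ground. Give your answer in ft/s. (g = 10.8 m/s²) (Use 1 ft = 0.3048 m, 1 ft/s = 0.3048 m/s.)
Convert to SI: h = 26.9992 m
mgh = ½mv² ⇒ v = √(2gh) = √(2·10.8·26.9992) = 24.1492 m/s = 79.23 ft/s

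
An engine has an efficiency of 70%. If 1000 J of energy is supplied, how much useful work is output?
W_out = η·W_in = 0.7·1000 = 700.0 J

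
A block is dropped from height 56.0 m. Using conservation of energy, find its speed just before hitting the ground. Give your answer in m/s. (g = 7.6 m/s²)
mgh = ½mv² ⇒ v = √(2gh) = √(2·7.6·56.0) = 29.18 m/s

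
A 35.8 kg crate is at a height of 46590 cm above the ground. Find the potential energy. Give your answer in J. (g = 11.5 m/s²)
Convert to SI: m = 35.8 kg, h = 465.9 m
PE = mgh = (35.8)(11.5)(465.9) = 191800 J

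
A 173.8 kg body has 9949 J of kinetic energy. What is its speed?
v = √(2·KE/m) = √(2·9949/173.8) = 10.7 m/s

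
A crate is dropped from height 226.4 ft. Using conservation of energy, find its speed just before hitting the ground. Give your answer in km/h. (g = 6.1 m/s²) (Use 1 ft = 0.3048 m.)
Convert to SI: h = 69.0067 m
mgh = ½mv² ⇒ v = √(2gh) = √(2·6.1·69.0067) = 29.0152 m/s = 104.5 km/h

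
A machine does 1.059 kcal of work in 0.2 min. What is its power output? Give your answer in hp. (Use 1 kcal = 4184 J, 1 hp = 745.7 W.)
Convert to SI: W = 4430.86 J, t = 12.0 s
P = W/t = 4430.86/12.0 = 369.238 W = 0.4952 hp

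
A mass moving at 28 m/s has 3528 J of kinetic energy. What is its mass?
m = 2·KE/v² = 2·3528/(28)² = 9.0 kg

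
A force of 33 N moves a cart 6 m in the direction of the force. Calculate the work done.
W = F·d = (33)(6) = 198.0 J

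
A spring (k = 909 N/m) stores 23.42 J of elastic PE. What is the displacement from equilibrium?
x = √(2·PE/k) = √(2·23.42/909) = 0.227 m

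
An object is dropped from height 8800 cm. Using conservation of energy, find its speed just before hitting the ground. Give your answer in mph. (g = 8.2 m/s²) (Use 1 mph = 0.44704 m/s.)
Convert to SI: h = 88.0 m
mgh = ½mv² ⇒ v = √(2gh) = √(2·8.2·88.0) = 37.9895 m/s = 84.98 mph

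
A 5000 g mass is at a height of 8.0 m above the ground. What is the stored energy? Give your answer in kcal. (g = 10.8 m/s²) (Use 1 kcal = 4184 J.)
Convert to SI: m = 5.0 kg, h = 8.0 m
PE = mgh = (5.0)(10.8)(8.0) = 432.0 J = 0.1033 kcal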